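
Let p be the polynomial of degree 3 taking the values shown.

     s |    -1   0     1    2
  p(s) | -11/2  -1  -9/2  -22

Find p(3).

Write p(s) = as^3 + bs^2 + cs + d. Substituting each data point gives a linear system:
  -a + b - c + d = -11/2
  d = -1
  a + b + c + d = -9/2
  8a + 4b + 2c + d = -22
Solving the system yields a = -1, b = -4, c = 3/2, d = -1.
So p(s) = -s³ - 4s² + (3/2)s - 1.
Then p(3) = -119/2.

-119/2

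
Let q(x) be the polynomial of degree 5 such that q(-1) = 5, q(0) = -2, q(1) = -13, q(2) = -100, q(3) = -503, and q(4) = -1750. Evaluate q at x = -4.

Using the Lagrange interpolation formula with nodes -1, 0, 1, 2, 3, 4:
  L_0(x) = x(x - 1)(x - 2)(x - 3)(x - 4) / -120
  L_1(x) = (x + 1)(x - 1)(x - 2)(x - 3)(x - 4) / 24
  L_2(x) = (x + 1)x(x - 2)(x - 3)(x - 4) / -12
  L_3(x) = (x + 1)x(x - 1)(x - 3)(x - 4) / 12
  L_4(x) = (x + 1)x(x - 1)(x - 2)(x - 4) / -24
  L_5(x) = (x + 1)x(x - 1)(x - 2)(x - 3) / 120
Then q(x) = 5·L_0(x) - 2·L_1(x) - 13·L_2(x) - 100·L_3(x) - 503·L_4(x) - 1750·L_5(x).
Expanding and collecting terms gives q(x) = -x^5 - 2x^4 - 3x^3 - 5x - 2.
Evaluating at x = -4: q(-4) = 722.

722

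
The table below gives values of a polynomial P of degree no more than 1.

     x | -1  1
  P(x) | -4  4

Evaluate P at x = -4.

Write P(x) = ax + b. Substituting each data point gives a linear system:
  -a + b = -4
  a + b = 4
Solving the system yields a = 4, b = 0.
So P(x) = 4x.
Then P(-4) = -16.

-16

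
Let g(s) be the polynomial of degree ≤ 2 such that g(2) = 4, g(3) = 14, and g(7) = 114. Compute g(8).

154

Write g(s) = as^2 + bs + c. Substituting each data point gives a linear system:
  4a + 2b + c = 4
  9a + 3b + c = 14
  49a + 7b + c = 114
Solving the system yields a = 3, b = -5, c = 2.
So g(s) = 3s^2 - 5s + 2.
Then g(8) = 154.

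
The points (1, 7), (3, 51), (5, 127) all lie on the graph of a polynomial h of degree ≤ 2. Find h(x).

h(x) = 4x^2 + 6x - 3

Using the Lagrange interpolation formula with nodes 1, 3, 5:
  L_0(x) = (x - 3)(x - 5) / 8
  L_1(x) = (x - 1)(x - 5) / -4
  L_2(x) = (x - 1)(x - 3) / 8
Then h(x) = 7·L_0(x) + 51·L_1(x) + 127·L_2(x).
Expanding and collecting terms gives h(x) = 4x^2 + 6x - 3.
Check: h(3) = 51. ✓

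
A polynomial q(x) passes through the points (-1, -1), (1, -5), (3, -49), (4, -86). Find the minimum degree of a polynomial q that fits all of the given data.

Divided differences on the nodes -1, 1, 3, 4:
  order 0: -1  -5  -49  -86
  order 1: -2  -22  -37
  order 2: -5  -5
  order 3: 0
The order-2 divided differences are all -5 (nonzero) and every higher order vanishes, so the data lies on a polynomial of degree exactly 2.

2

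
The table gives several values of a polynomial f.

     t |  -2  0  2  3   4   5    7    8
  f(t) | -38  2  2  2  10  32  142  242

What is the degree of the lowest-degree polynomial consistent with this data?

Divided differences on the nodes -2, 0, 2, 3, 4, 5, 7, 8:
  order 0: -38  2  2  2  10  32  142  242
  order 1: 20  0  0  8  22  55  100
  order 2: -5  0  4  7  11  15
  order 3: 1  1  1  1  1
  order 4: 0  0  0  0
  order 5: 0  0  0
  order 6: 0  0
  order 7: 0
The order-3 divided differences are all 1 (nonzero) and every higher order vanishes, so the data lies on a polynomial of degree exactly 3.

3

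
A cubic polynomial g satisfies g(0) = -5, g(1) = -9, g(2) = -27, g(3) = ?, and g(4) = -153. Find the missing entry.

-71

The 4 known points determine the degree-3 polynomial uniquely.
Write g(t) = at^3 + bt^2 + ct + d. Substituting each data point gives a linear system:
  d = -5
  a + b + c + d = -9
  8a + 4b + 2c + d = -27
  64a + 16b + 4c + d = -153
Solving the system yields a = -2, b = -1, c = -1, d = -5.
So g(t) = -2t^3 - t^2 - t - 5.
Then g(3) = -71.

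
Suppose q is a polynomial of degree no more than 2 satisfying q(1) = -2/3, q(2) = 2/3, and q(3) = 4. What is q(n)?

Write q(n) = an^2 + bn + c. Substituting each data point gives a linear system:
  a + b + c = -2/3
  4a + 2b + c = 2/3
  9a + 3b + c = 4
Solving the system yields a = 1, b = -5/3, c = 0.
So q(n) = n^2 - (5/3)n.
Check: q(3) = 4. ✓

q(n) = n^2 - (5/3)n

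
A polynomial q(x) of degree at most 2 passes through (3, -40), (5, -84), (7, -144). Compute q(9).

-220

Using the Lagrange interpolation formula with nodes 3, 5, 7:
  L_0(x) = (x - 5)(x - 7) / 8
  L_1(x) = (x - 3)(x - 7) / -4
  L_2(x) = (x - 3)(x - 5) / 8
Then q(x) = -40·L_0(x) - 84·L_1(x) - 144·L_2(x).
Expanding and collecting terms gives q(x) = -2x^2 - 6x - 4.
Evaluating at x = 9: q(9) = -220.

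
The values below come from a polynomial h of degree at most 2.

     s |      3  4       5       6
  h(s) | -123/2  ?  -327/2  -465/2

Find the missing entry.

On equispaced nodes a degree-2 polynomial has vanishing third forward difference, so
  - h(3) + 3·h(4) - 3·h(5) + h(6) = 0.
Substituting the known values and solving for h(4):
  3·h(4) = -639/2
  h(4) = -213/2.

-213/2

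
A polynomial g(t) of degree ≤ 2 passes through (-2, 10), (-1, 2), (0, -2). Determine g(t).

Using the Lagrange interpolation formula with nodes -2, -1, 0:
  L_0(t) = (t + 1)t / 2
  L_1(t) = (t + 2)t / -1
  L_2(t) = (t + 2)(t + 1) / 2
Then g(t) = 10·L_0(t) + 2·L_1(t) - 2·L_2(t).
Expanding and collecting terms gives g(t) = 2t² - 2t - 2.
Check: g(-1) = 2. ✓

g(t) = 2t^2 - 2t - 2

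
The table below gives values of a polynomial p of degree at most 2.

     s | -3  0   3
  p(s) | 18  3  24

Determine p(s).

p(s) = 2s^2 + s + 3

Using the Lagrange interpolation formula with nodes -3, 0, 3:
  L_0(s) = s(s - 3) / 18
  L_1(s) = (s + 3)(s - 3) / -9
  L_2(s) = (s + 3)s / 18
Then p(s) = 18·L_0(s) + 3·L_1(s) + 24·L_2(s).
Expanding and collecting terms gives p(s) = 2s^2 + s + 3.
Check: p(-3) = 18. ✓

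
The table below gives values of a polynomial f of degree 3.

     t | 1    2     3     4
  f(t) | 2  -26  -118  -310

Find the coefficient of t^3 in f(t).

-6

Write f(t) = at^3 + bt^2 + ct + d. Substituting each data point gives a linear system:
  a + b + c + d = 2
  8a + 4b + 2c + d = -26
  27a + 9b + 3c + d = -118
  64a + 16b + 4c + d = -310
Solving the system yields a = -6, b = 4, c = 2, d = 2.
So f(t) = -6t^3 + 4t^2 + 2t + 2.
The leading coefficient is -6.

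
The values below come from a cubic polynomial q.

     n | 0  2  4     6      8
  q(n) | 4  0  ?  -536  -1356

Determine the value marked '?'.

-132

The 4 known points determine the degree-3 polynomial uniquely.
Write q(n) = an^3 + bn^2 + cn + d. Substituting each data point gives a linear system:
  d = 4
  8a + 4b + 2c + d = 0
  216a + 36b + 6c + d = -536
  512a + 64b + 8c + d = -1356
Solving the system yields a = -3, b = 2, c = 6, d = 4.
So q(n) = -3n^3 + 2n^2 + 6n + 4.
Then q(4) = -132.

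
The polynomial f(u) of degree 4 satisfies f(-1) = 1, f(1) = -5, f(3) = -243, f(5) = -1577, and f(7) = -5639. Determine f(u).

Using the Lagrange interpolation formula with nodes -1, 1, 3, 5, 7:
  L_0(u) = (u - 1)(u - 3)(u - 5)(u - 7) / 384
  L_1(u) = (u + 1)(u - 3)(u - 5)(u - 7) / -96
  L_2(u) = (u + 1)(u - 1)(u - 5)(u - 7) / 64
  L_3(u) = (u + 1)(u - 1)(u - 3)(u - 7) / -96
  L_4(u) = (u + 1)(u - 1)(u - 3)(u - 5) / 384
Then f(u) = 1·L_0(u) - 5·L_1(u) - 243·L_2(u) - 1577·L_3(u) - 5639·L_4(u).
Expanding and collecting terms gives f(u) = -2u^4 - 2u^3 - 3u^2 - u + 3.
Check: f(5) = -1577. ✓

f(u) = -2u^4 - 2u^3 - 3u^2 - u + 3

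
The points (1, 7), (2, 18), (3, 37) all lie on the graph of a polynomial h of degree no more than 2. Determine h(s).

Write h(s) = as^2 + bs + c. Substituting each data point gives a linear system:
  a + b + c = 7
  4a + 2b + c = 18
  9a + 3b + c = 37
Solving the system yields a = 4, b = -1, c = 4.
So h(s) = 4s^2 - s + 4.
Check: h(1) = 7. ✓

h(s) = 4s^2 - s + 4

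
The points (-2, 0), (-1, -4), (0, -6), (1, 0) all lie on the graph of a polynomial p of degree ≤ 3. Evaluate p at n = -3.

0

Using the Lagrange interpolation formula with nodes -2, -1, 0, 1:
  L_0(n) = (n + 1)n(n - 1) / -6
  L_1(n) = (n + 2)n(n - 1) / 2
  L_2(n) = (n + 2)(n + 1)(n - 1) / -2
  L_3(n) = (n + 2)(n + 1)n / 6
Then p(n) = 0·L_0(n) - 4·L_1(n) - 6·L_2(n) + 0·L_3(n).
Expanding and collecting terms gives p(n) = n^3 + 4n^2 + n - 6.
Evaluating at n = -3: p(-3) = 0.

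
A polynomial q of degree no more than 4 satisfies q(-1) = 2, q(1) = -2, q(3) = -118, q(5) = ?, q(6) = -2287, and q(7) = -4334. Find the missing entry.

-1066

The 5 known points determine the degree-4 polynomial uniquely.
Write q(s) = as^4 + bs^3 + cs^2 + ds + e. Substituting each data point gives a linear system:
  a - b + c - d + e = 2
  a + b + c + d + e = -2
  81a + 27b + 9c + 3d + e = -118
  1296a + 216b + 36c + 6d + e = -2287
  2401a + 343b + 49c + 7d + e = -4334
Solving the system yields a = -2, b = 1, c = 3, d = -3, e = -1.
So q(s) = -2s^4 + s^3 + 3s^2 - 3s - 1.
Then q(5) = -1066.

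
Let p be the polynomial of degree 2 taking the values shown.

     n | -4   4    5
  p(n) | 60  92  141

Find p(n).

Write p(n) = an^2 + bn + c. Substituting each data point gives a linear system:
  16a - 4b + c = 60
  16a + 4b + c = 92
  25a + 5b + c = 141
Solving the system yields a = 5, b = 4, c = -4.
So p(n) = 5n² + 4n - 4.
Check: p(4) = 92. ✓

p(n) = 5n^2 + 4n - 4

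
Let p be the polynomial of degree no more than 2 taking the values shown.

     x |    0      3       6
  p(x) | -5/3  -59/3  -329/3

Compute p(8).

-629/3

Forward differences of the values at x = 0, 3, 6:
  p  : -5/3  -59/3  -329/3
  Δ  : -18  -90
  Δ^2: -72
The second differences are constant, confirming degree 2.
Interpolating (Newton forward form) and evaluating at x = 8 gives p(8) = -629/3.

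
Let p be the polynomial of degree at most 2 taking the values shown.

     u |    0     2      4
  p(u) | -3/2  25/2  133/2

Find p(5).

Forward differences of the values at u = 0, 2, 4:
  p  : -3/2  25/2  133/2
  Δ  : 14  54
  Δ^2: 40
The second differences are constant, confirming degree 2.
Interpolating (Newton forward form) and evaluating at u = 5 gives p(5) = 217/2.

217/2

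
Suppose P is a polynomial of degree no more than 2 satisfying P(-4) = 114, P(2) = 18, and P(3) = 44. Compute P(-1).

Write P(u) = au^2 + bu + c. Substituting each data point gives a linear system:
  16a - 4b + c = 114
  4a + 2b + c = 18
  9a + 3b + c = 44
Solving the system yields a = 6, b = -4, c = 2.
So P(u) = 6u^2 - 4u + 2.
Then P(-1) = 12.

12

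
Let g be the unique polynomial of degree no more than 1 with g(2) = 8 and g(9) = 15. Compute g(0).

6

Using the Lagrange interpolation formula with nodes 2, 9:
  L_0(n) = (n - 9) / -7
  L_1(n) = (n - 2) / 7
Then g(n) = 8·L_0(n) + 15·L_1(n).
Expanding and collecting terms gives g(n) = n + 6.
Evaluating at n = 0: g(0) = 6.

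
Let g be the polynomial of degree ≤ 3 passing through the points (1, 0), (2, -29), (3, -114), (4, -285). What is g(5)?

-572

Forward differences of the values at n = 1, 2, 3, 4:
  g  : 0  -29  -114  -285
  Δ  : -29  -85  -171
  Δ^2: -56  -86
  Δ^3: -30
The third differences are constant, confirming degree 3.
Interpolating (Newton forward form) and evaluating at n = 5 gives g(5) = -572.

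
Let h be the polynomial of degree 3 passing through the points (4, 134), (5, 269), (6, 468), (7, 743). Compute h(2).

8

Write h(u) = au^3 + bu^2 + cu + d. Substituting each data point gives a linear system:
  64a + 16b + 4c + d = 134
  125a + 25b + 5c + d = 269
  216a + 36b + 6c + d = 468
  343a + 49b + 7c + d = 743
Solving the system yields a = 2, b = 2, c = -5, d = -6.
So h(u) = 2u^3 + 2u^2 - 5u - 6.
Then h(2) = 8.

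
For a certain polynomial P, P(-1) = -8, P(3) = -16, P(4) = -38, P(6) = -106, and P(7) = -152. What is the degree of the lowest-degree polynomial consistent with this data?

Divided differences on the nodes -1, 3, 4, 6, 7:
  order 0: -8  -16  -38  -106  -152
  order 1: -2  -22  -34  -46
  order 2: -4  -4  -4
  order 3: 0  0
  order 4: 0
The order-2 divided differences are all -4 (nonzero) and every higher order vanishes, so the data lies on a polynomial of degree exactly 2.

2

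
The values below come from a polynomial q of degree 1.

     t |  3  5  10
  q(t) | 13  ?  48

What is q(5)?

23

The 2 known points determine the degree-1 polynomial uniquely.
Write q(t) = at + b. Substituting each data point gives a linear system:
  3a + b = 13
  10a + b = 48
Solving the system yields a = 5, b = -2.
So q(t) = 5t - 2.
Then q(5) = 23.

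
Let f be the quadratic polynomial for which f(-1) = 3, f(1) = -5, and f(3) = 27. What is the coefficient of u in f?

Write f(u) = au^2 + bu + c. Substituting each data point gives a linear system:
  a - b + c = 3
  a + b + c = -5
  9a + 3b + c = 27
Solving the system yields a = 5, b = -4, c = -6.
So f(u) = 5u² - 4u - 6.
The coefficient of u is -4.

-4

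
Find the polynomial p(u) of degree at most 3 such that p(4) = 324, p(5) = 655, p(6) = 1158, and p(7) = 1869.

p(u) = 6u^3 - 4u^2 + u

Write p(u) = au^3 + bu^2 + cu + d. Substituting each data point gives a linear system:
  64a + 16b + 4c + d = 324
  125a + 25b + 5c + d = 655
  216a + 36b + 6c + d = 1158
  343a + 49b + 7c + d = 1869
Solving the system yields a = 6, b = -4, c = 1, d = 0.
So p(u) = 6u^3 - 4u^2 + u.
Check: p(6) = 1158. ✓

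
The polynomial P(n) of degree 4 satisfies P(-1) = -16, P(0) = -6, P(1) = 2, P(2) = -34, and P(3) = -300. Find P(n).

P(n) = -6n^4 + 5n^3 + 5n^2 + 4n - 6

Write P(n) = an^4 + bn^3 + cn^2 + dn + e. Substituting each data point gives a linear system:
  a - b + c - d + e = -16
  e = -6
  a + b + c + d + e = 2
  16a + 8b + 4c + 2d + e = -34
  81a + 27b + 9c + 3d + e = -300
Solving the system yields a = -6, b = 5, c = 5, d = 4, e = -6.
So P(n) = -6n^4 + 5n^3 + 5n^2 + 4n - 6.
Check: P(1) = 2. ✓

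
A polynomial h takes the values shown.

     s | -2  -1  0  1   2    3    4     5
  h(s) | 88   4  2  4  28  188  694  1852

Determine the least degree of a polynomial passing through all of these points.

Forward differences of the values at s = -2, -1, 0, 1, 2, 3, 4, 5:
  h  : 88  4  2  4  28  188  694  1852
  Δ  : -84  -2  2  24  160  506  1158
  Δ^2: 82  4  22  136  346  652
  Δ^3: -78  18  114  210  306
  Δ^4: 96  96  96  96
  Δ^5: 0  0  0
  Δ^6: 0  0
  Δ^7: 0
The fourth differences are constant (96) and nonzero, while all higher differences vanish, so the minimal degree is 4.

4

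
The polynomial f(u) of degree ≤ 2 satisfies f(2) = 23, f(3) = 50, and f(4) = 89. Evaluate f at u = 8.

365

Forward differences of the values at u = 2, 3, 4:
  f  : 23  50  89
  Δ  : 27  39
  Δ^2: 12
The second differences are constant, confirming degree 2.
Interpolating (Newton forward form) and evaluating at u = 8 gives f(8) = 365.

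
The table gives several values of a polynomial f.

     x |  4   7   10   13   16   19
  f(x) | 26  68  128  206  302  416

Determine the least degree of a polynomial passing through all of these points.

2

Forward differences of the values at x = 4, 7, 10, 13, 16, 19:
  f  : 26  68  128  206  302  416
  Δ  : 42  60  78  96  114
  Δ^2: 18  18  18  18
  Δ^3: 0  0  0
  Δ^4: 0  0
  Δ^5: 0
The second differences are constant (18) and nonzero, while all higher differences vanish, so the minimal degree is 2.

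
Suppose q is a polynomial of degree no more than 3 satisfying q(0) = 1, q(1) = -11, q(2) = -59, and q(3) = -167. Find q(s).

Using the Lagrange interpolation formula with nodes 0, 1, 2, 3:
  L_0(s) = (s - 1)(s - 2)(s - 3) / -6
  L_1(s) = s(s - 2)(s - 3) / 2
  L_2(s) = s(s - 1)(s - 3) / -2
  L_3(s) = s(s - 1)(s - 2) / 6
Then q(s) = 1·L_0(s) - 11·L_1(s) - 59·L_2(s) - 167·L_3(s).
Expanding and collecting terms gives q(s) = -4s³ - 6s² - 2s + 1.
Check: q(1) = -11. ✓

q(s) = -4s^3 - 6s^2 - 2s + 1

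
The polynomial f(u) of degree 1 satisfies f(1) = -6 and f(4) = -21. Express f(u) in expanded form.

f(u) = -5u - 1

Using the Lagrange interpolation formula with nodes 1, 4:
  L_0(u) = (u - 4) / -3
  L_1(u) = (u - 1) / 3
Then f(u) = -6·L_0(u) - 21·L_1(u).
Expanding and collecting terms gives f(u) = -5u - 1.
Check: f(1) = -6. ✓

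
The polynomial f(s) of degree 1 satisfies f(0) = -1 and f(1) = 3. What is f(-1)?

Using the Lagrange interpolation formula with nodes 0, 1:
  L_0(s) = (s - 1) / -1
  L_1(s) = s / 1
Then f(s) = -1·L_0(s) + 3·L_1(s).
Expanding and collecting terms gives f(s) = 4s - 1.
Evaluating at s = -1: f(-1) = -5.

-5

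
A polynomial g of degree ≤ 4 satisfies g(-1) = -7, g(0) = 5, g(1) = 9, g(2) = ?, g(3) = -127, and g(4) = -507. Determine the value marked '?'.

The 5 known points determine the degree-4 polynomial uniquely.
Write g(u) = au^4 + bu^3 + cu^2 + du + e. Substituting each data point gives a linear system:
  a - b + c - d + e = -7
  e = 5
  a + b + c + d + e = 9
  81a + 27b + 9c + 3d + e = -127
  256a + 64b + 16c + 4d + e = -507
Solving the system yields a = -3, b = 4, c = -1, d = 4, e = 5.
So g(u) = -3u^4 + 4u^3 - u^2 + 4u + 5.
Then g(2) = -7.

-7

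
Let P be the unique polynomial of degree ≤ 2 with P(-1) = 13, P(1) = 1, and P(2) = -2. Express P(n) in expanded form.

P(n) = n^2 - 6n + 6

Write P(n) = an^2 + bn + c. Substituting each data point gives a linear system:
  a - b + c = 13
  a + b + c = 1
  4a + 2b + c = -2
Solving the system yields a = 1, b = -6, c = 6.
So P(n) = n² - 6n + 6.
Check: P(2) = -2. ✓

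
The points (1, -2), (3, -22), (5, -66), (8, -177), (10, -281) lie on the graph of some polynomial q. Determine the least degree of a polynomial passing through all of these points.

Divided differences on the nodes 1, 3, 5, 8, 10:
  order 0: -2  -22  -66  -177  -281
  order 1: -10  -22  -37  -52
  order 2: -3  -3  -3
  order 3: 0  0
  order 4: 0
The order-2 divided differences are all -3 (nonzero) and every higher order vanishes, so the data lies on a polynomial of degree exactly 2.

2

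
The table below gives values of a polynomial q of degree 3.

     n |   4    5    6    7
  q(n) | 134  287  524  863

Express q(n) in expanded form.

q(n) = 3n^3 - 3n^2 - 3n + 2

Write q(n) = an^3 + bn^2 + cn + d. Substituting each data point gives a linear system:
  64a + 16b + 4c + d = 134
  125a + 25b + 5c + d = 287
  216a + 36b + 6c + d = 524
  343a + 49b + 7c + d = 863
Solving the system yields a = 3, b = -3, c = -3, d = 2.
So q(n) = 3n^3 - 3n^2 - 3n + 2.
Check: q(5) = 287. ✓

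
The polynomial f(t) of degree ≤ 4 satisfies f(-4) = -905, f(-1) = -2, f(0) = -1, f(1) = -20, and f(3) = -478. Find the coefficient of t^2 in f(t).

-6

Write f(t) = at^4 + bt^3 + ct^2 + dt + e. Substituting each data point gives a linear system:
  256a - 64b + 16c - 4d + e = -905
  a - b + c - d + e = -2
  e = -1
  a + b + c + d + e = -20
  81a + 27b + 9c + 3d + e = -478
Solving the system yields a = -4, b = -3, c = -6, d = -6, e = -1.
So f(t) = -4t⁴ - 3t³ - 6t² - 6t - 1.
The coefficient of t^2 is -6.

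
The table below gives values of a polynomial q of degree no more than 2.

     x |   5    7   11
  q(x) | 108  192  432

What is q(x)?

Write q(x) = ax^2 + bx + c. Substituting each data point gives a linear system:
  25a + 5b + c = 108
  49a + 7b + c = 192
  121a + 11b + c = 432
Solving the system yields a = 3, b = 6, c = 3.
So q(x) = 3x^2 + 6x + 3.
Check: q(7) = 192. ✓

q(x) = 3x^2 + 6x + 3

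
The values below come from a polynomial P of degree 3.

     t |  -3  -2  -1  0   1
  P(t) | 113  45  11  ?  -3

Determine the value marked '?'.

-1

On equispaced nodes a degree-3 polynomial has vanishing fourth forward difference, so
  P(-3) - 4·P(-2) + 6·P(-1) - 4·P(0) + P(1) = 0.
Substituting the known values and solving for P(0):
  -4·P(0) = 4
  P(0) = -1.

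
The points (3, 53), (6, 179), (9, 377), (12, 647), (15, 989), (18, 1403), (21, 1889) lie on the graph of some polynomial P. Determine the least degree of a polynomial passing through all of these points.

Forward differences of the values at t = 3, 6, 9, 12, 15, 18, 21:
  P  : 53  179  377  647  989  1403  1889
  Δ  : 126  198  270  342  414  486
  Δ^2: 72  72  72  72  72
  Δ^3: 0  0  0  0
  Δ^4: 0  0  0
  Δ^5: 0  0
  Δ^6: 0
The second differences are constant (72) and nonzero, while all higher differences vanish, so the minimal degree is 2.

2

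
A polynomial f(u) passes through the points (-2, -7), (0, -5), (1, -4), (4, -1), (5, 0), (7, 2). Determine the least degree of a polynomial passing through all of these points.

1

Divided differences on the nodes -2, 0, 1, 4, 5, 7:
  order 0: -7  -5  -4  -1  0  2
  order 1: 1  1  1  1  1
  order 2: 0  0  0  0
  order 3: 0  0  0
  order 4: 0  0
  order 5: 0
The order-1 divided differences are all 1 (nonzero) and every higher order vanishes, so the data lies on a polynomial of degree exactly 1.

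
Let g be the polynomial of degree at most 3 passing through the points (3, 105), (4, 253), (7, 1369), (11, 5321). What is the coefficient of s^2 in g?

Write g(s) = as^3 + bs^2 + cs + d. Substituting each data point gives a linear system:
  27a + 9b + 3c + d = 105
  64a + 16b + 4c + d = 253
  343a + 49b + 7c + d = 1369
  1331a + 121b + 11c + d = 5321
Solving the system yields a = 4, b = 0, c = 0, d = -3.
So g(s) = 4s^3 - 3.
The coefficient of s^2 is 0.

0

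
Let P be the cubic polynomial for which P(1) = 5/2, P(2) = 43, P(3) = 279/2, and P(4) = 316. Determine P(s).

P(s) = 4s^3 + 4s^2 + (1/2)s - 6

Using the Lagrange interpolation formula with nodes 1, 2, 3, 4:
  L_0(s) = (s - 2)(s - 3)(s - 4) / -6
  L_1(s) = (s - 1)(s - 3)(s - 4) / 2
  L_2(s) = (s - 1)(s - 2)(s - 4) / -2
  L_3(s) = (s - 1)(s - 2)(s - 3) / 6
Then P(s) = 5/2·L_0(s) + 43·L_1(s) + 279/2·L_2(s) + 316·L_3(s).
Expanding and collecting terms gives P(s) = 4s³ + 4s² + (1/2)s - 6.
Check: P(1) = 5/2. ✓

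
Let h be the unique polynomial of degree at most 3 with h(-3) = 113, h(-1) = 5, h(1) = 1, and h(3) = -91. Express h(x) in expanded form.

h(x) = -4x^3 + x^2 + 2x + 2

Write h(x) = ax^3 + bx^2 + cx + d. Substituting each data point gives a linear system:
  -27a + 9b - 3c + d = 113
  -a + b - c + d = 5
  a + b + c + d = 1
  27a + 9b + 3c + d = -91
Solving the system yields a = -4, b = 1, c = 2, d = 2.
So h(x) = -4x³ + x² + 2x + 2.
Check: h(1) = 1. ✓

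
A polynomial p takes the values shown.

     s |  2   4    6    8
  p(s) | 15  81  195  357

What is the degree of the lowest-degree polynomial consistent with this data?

2

Forward differences of the values at s = 2, 4, 6, 8:
  p  : 15  81  195  357
  Δ  : 66  114  162
  Δ^2: 48  48
  Δ^3: 0
The second differences are constant (48) and nonzero, while all higher differences vanish, so the minimal degree is 2.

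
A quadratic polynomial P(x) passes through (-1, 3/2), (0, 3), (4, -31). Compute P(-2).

Using the Lagrange interpolation formula with nodes -1, 0, 4:
  L_0(x) = x(x - 4) / 5
  L_1(x) = (x + 1)(x - 4) / -4
  L_2(x) = (x + 1)x / 20
Then P(x) = 3/2·L_0(x) + 3·L_1(x) - 31·L_2(x).
Expanding and collecting terms gives P(x) = -2x² - (1/2)x + 3.
Evaluating at x = -2: P(-2) = -4.

-4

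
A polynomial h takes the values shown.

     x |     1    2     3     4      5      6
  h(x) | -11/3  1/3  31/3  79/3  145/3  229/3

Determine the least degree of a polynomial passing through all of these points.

Forward differences of the values at x = 1, 2, 3, 4, 5, 6:
  h  : -11/3  1/3  31/3  79/3  145/3  229/3
  Δ  : 4  10  16  22  28
  Δ^2: 6  6  6  6
  Δ^3: 0  0  0
  Δ^4: 0  0
  Δ^5: 0
The second differences are constant (6) and nonzero, while all higher differences vanish, so the minimal degree is 2.

2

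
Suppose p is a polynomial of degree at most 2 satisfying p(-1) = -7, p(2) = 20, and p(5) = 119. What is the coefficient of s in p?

Write p(s) = as^2 + bs + c. Substituting each data point gives a linear system:
  a - b + c = -7
  4a + 2b + c = 20
  25a + 5b + c = 119
Solving the system yields a = 4, b = 5, c = -6.
So p(s) = 4s² + 5s - 6.
The coefficient of s is 5.

5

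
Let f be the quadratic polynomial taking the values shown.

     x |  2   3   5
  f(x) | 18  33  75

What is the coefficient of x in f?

5

Write f(x) = ax^2 + bx + c. Substituting each data point gives a linear system:
  4a + 2b + c = 18
  9a + 3b + c = 33
  25a + 5b + c = 75
Solving the system yields a = 2, b = 5, c = 0.
So f(x) = 2x² + 5x.
The coefficient of x is 5.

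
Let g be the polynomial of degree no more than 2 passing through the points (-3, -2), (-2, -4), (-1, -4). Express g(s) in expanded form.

g(s) = s^2 + 3s - 2

Using the Lagrange interpolation formula with nodes -3, -2, -1:
  L_0(s) = (s + 2)(s + 1) / 2
  L_1(s) = (s + 3)(s + 1) / -1
  L_2(s) = (s + 3)(s + 2) / 2
Then g(s) = -2·L_0(s) - 4·L_1(s) - 4·L_2(s).
Expanding and collecting terms gives g(s) = s² + 3s - 2.
Check: g(-3) = -2. ✓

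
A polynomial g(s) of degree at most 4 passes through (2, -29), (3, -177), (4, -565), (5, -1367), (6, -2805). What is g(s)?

g(s) = -2s^4 - s^3 - s^2 + 6s + 3

Write g(s) = as^4 + bs^3 + cs^2 + ds + e. Substituting each data point gives a linear system:
  16a + 8b + 4c + 2d + e = -29
  81a + 27b + 9c + 3d + e = -177
  256a + 64b + 16c + 4d + e = -565
  625a + 125b + 25c + 5d + e = -1367
  1296a + 216b + 36c + 6d + e = -2805
Solving the system yields a = -2, b = -1, c = -1, d = 6, e = 3.
So g(s) = -2s^4 - s^3 - s^2 + 6s + 3.
Check: g(5) = -1367. ✓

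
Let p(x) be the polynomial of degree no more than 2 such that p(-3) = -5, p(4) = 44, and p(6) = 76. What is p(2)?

Write p(x) = ax^2 + bx + c. Substituting each data point gives a linear system:
  9a - 3b + c = -5
  16a + 4b + c = 44
  36a + 6b + c = 76
Solving the system yields a = 1, b = 6, c = 4.
So p(x) = x^2 + 6x + 4.
Then p(2) = 20.

20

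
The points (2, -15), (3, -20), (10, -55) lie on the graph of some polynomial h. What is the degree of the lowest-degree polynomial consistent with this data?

1

Divided differences on the nodes 2, 3, 10:
  order 0: -15  -20  -55
  order 1: -5  -5
  order 2: 0
The order-1 divided differences are all -5 (nonzero) and every higher order vanishes, so the data lies on a polynomial of degree exactly 1.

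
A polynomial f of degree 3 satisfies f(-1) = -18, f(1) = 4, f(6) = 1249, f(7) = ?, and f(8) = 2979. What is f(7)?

The 4 known points determine the degree-3 polynomial uniquely.
Write f(u) = au^3 + bu^2 + cu + d. Substituting each data point gives a linear system:
  -a + b - c + d = -18
  a + b + c + d = 4
  216a + 36b + 6c + d = 1249
  512a + 64b + 8c + d = 2979
Solving the system yields a = 6, b = -2, c = 5, d = -5.
So f(u) = 6u³ - 2u² + 5u - 5.
Then f(7) = 1990.

1990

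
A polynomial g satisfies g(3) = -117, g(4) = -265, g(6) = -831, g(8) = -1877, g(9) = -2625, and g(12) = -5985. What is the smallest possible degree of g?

Divided differences on the nodes 3, 4, 6, 8, 9, 12:
  order 0: -117  -265  -831  -1877  -2625  -5985
  order 1: -148  -283  -523  -748  -1120
  order 2: -45  -60  -75  -93
  order 3: -3  -3  -3
  order 4: 0  0
  order 5: 0
The order-3 divided differences are all -3 (nonzero) and every higher order vanishes, so the data lies on a polynomial of degree exactly 3.

3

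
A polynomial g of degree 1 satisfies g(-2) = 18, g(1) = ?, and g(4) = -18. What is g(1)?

The 2 known points determine the degree-1 polynomial uniquely.
Write g(s) = as + b. Substituting each data point gives a linear system:
  -2a + b = 18
  4a + b = -18
Solving the system yields a = -6, b = 6.
So g(s) = -6s + 6.
Then g(1) = 0.

0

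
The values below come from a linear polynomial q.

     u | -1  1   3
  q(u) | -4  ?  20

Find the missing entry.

On equispaced nodes a degree-1 polynomial has vanishing second forward difference, so
  q(-1) - 2·q(1) + q(3) = 0.
Substituting the known values and solving for q(1):
  -2·q(1) = -16
  q(1) = 8.

8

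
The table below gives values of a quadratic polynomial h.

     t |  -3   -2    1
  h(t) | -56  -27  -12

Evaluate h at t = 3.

Write h(t) = at^2 + bt + c. Substituting each data point gives a linear system:
  9a - 3b + c = -56
  4a - 2b + c = -27
  a + b + c = -12
Solving the system yields a = -6, b = -1, c = -5.
So h(t) = -6t² - t - 5.
Then h(3) = -62.

-62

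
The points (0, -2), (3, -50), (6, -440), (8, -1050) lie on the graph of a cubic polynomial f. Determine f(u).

Write f(u) = au^3 + bu^2 + cu + d. Substituting each data point gives a linear system:
  d = -2
  27a + 9b + 3c + d = -50
  216a + 36b + 6c + d = -440
  512a + 64b + 8c + d = -1050
Solving the system yields a = -2, b = -1, c = 5, d = -2.
So f(u) = -2u^3 - u^2 + 5u - 2.
Check: f(8) = -1050. ✓

f(u) = -2u^3 - u^2 + 5u - 2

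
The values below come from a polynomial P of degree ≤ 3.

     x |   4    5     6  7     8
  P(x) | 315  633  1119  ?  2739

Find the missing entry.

1809

On equispaced nodes a degree-3 polynomial has vanishing fourth forward difference, so
  P(4) - 4·P(5) + 6·P(6) - 4·P(7) + P(8) = 0.
Substituting the known values and solving for P(7):
  -4·P(7) = -7236
  P(7) = 1809.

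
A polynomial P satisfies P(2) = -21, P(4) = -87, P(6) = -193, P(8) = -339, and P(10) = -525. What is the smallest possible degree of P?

Forward differences of the values at s = 2, 4, 6, 8, 10:
  P  : -21  -87  -193  -339  -525
  Δ  : -66  -106  -146  -186
  Δ^2: -40  -40  -40
  Δ^3: 0  0
  Δ^4: 0
The second differences are constant (-40) and nonzero, while all higher differences vanish, so the minimal degree is 2.

2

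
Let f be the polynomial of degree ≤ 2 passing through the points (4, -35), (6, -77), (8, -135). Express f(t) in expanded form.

f(t) = -2t^2 - t + 1

Write f(t) = at^2 + bt + c. Substituting each data point gives a linear system:
  16a + 4b + c = -35
  36a + 6b + c = -77
  64a + 8b + c = -135
Solving the system yields a = -2, b = -1, c = 1.
So f(t) = -2t^2 - t + 1.
Check: f(8) = -135. ✓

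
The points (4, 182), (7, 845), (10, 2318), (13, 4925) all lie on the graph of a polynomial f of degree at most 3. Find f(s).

Write f(s) = as^3 + bs^2 + cs + d. Substituting each data point gives a linear system:
  64a + 16b + 4c + d = 182
  343a + 49b + 7c + d = 845
  1000a + 100b + 10c + d = 2318
  2197a + 169b + 13c + d = 4925
Solving the system yields a = 2, b = 3, c = 2, d = -2.
So f(s) = 2s^3 + 3s^2 + 2s - 2.
Check: f(13) = 4925. ✓

f(s) = 2s^3 + 3s^2 + 2s - 2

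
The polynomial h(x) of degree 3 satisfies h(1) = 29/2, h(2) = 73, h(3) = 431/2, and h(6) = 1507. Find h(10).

Using the Lagrange interpolation formula with nodes 1, 2, 3, 6:
  L_0(x) = (x - 2)(x - 3)(x - 6) / -10
  L_1(x) = (x - 1)(x - 3)(x - 6) / 4
  L_2(x) = (x - 1)(x - 2)(x - 6) / -6
  L_3(x) = (x - 1)(x - 2)(x - 3) / 60
Then h(x) = 29/2·L_0(x) + 73·L_1(x) + 431/2·L_2(x) + 1507·L_3(x).
Expanding and collecting terms gives h(x) = 6x^3 + 6x^2 - (3/2)x + 4.
Evaluating at x = 10: h(10) = 6589.

6589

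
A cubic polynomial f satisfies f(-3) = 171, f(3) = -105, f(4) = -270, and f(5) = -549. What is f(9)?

-3405

Using the Lagrange interpolation formula with nodes -3, 3, 4, 5:
  L_0(n) = (n - 3)(n - 4)(n - 5) / -336
  L_1(n) = (n + 3)(n - 4)(n - 5) / 12
  L_2(n) = (n + 3)(n - 3)(n - 5) / -7
  L_3(n) = (n + 3)(n - 3)(n - 4) / 16
Then f(n) = 171·L_0(n) - 105·L_1(n) - 270·L_2(n) - 549·L_3(n).
Expanding and collecting terms gives f(n) = -5n^3 + 3n^2 - n + 6.
Evaluating at n = 9: f(9) = -3405.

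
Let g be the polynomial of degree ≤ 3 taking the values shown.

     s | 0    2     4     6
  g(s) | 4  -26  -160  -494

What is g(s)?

Using the Lagrange interpolation formula with nodes 0, 2, 4, 6:
  L_0(s) = (s - 2)(s - 4)(s - 6) / -48
  L_1(s) = s(s - 4)(s - 6) / 16
  L_2(s) = s(s - 2)(s - 6) / -16
  L_3(s) = s(s - 2)(s - 4) / 48
Then g(s) = 4·L_0(s) - 26·L_1(s) - 160·L_2(s) - 494·L_3(s).
Expanding and collecting terms gives g(s) = -2s³ - s² - 5s + 4.
Check: g(4) = -160. ✓

g(s) = -2s^3 - s^2 - 5s + 4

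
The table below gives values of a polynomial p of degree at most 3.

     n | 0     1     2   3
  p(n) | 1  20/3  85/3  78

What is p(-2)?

-31/3

Forward differences of the values at n = 0, 1, 2, 3:
  p  : 1  20/3  85/3  78
  Δ  : 17/3  65/3  149/3
  Δ^2: 16  28
  Δ^3: 12
The third differences are constant, confirming degree 3.
Interpolating (Newton forward form) and evaluating at n = -2 gives p(-2) = -31/3.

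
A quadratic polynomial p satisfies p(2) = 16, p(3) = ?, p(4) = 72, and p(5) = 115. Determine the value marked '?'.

The 3 known points determine the degree-2 polynomial uniquely.
Write p(u) = au^2 + bu + c. Substituting each data point gives a linear system:
  4a + 2b + c = 16
  16a + 4b + c = 72
  25a + 5b + c = 115
Solving the system yields a = 5, b = -2, c = 0.
So p(u) = 5u^2 - 2u.
Then p(3) = 39.

39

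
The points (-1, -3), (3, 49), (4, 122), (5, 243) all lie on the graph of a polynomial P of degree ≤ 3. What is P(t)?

Write P(t) = at^3 + bt^2 + ct + d. Substituting each data point gives a linear system:
  -a + b - c + d = -3
  27a + 9b + 3c + d = 49
  64a + 16b + 4c + d = 122
  125a + 25b + 5c + d = 243
Solving the system yields a = 2, b = 0, c = -1, d = -2.
So P(t) = 2t³ - t - 2.
Check: P(4) = 122. ✓

P(t) = 2t^3 - t - 2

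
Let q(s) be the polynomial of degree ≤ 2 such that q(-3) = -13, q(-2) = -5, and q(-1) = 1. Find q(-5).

Using the Lagrange interpolation formula with nodes -3, -2, -1:
  L_0(s) = (s + 2)(s + 1) / 2
  L_1(s) = (s + 3)(s + 1) / -1
  L_2(s) = (s + 3)(s + 2) / 2
Then q(s) = -13·L_0(s) - 5·L_1(s) + 1·L_2(s).
Expanding and collecting terms gives q(s) = -s^2 + 3s + 5.
Evaluating at s = -5: q(-5) = -35.

-35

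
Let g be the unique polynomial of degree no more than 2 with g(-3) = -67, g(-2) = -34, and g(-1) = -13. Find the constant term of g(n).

-4

Write g(n) = an^2 + bn + c. Substituting each data point gives a linear system:
  9a - 3b + c = -67
  4a - 2b + c = -34
  a - b + c = -13
Solving the system yields a = -6, b = 3, c = -4.
So g(n) = -6n^2 + 3n - 4.
The constant term is -4.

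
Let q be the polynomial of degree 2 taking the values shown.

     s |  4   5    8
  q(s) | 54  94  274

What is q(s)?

q(s) = 5s^2 - 5s - 6

Write q(s) = as^2 + bs + c. Substituting each data point gives a linear system:
  16a + 4b + c = 54
  25a + 5b + c = 94
  64a + 8b + c = 274
Solving the system yields a = 5, b = -5, c = -6.
So q(s) = 5s² - 5s - 6.
Check: q(4) = 54. ✓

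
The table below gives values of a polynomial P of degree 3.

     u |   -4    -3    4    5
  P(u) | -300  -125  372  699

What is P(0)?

4

Using the Lagrange interpolation formula with nodes -4, -3, 4, 5:
  L_0(u) = (u + 3)(u - 4)(u - 5) / -72
  L_1(u) = (u + 4)(u - 4)(u - 5) / 56
  L_2(u) = (u + 4)(u + 3)(u - 5) / -56
  L_3(u) = (u + 4)(u + 3)(u - 4) / 72
Then P(u) = -300·L_0(u) - 125·L_1(u) + 372·L_2(u) + 699·L_3(u).
Expanding and collecting terms gives P(u) = 5u^3 + 2u^2 + 4u + 4.
Evaluating at u = 0: P(0) = 4.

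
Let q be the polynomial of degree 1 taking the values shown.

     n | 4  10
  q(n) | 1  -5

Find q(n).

q(n) = -n + 5

Write q(n) = an + b. Substituting each data point gives a linear system:
  4a + b = 1
  10a + b = -5
Solving the system yields a = -1, b = 5.
So q(n) = -n + 5.
Check: q(4) = 1. ✓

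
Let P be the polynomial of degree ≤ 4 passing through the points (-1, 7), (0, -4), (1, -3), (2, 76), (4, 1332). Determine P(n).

Write P(n) = an^4 + bn^3 + cn^2 + dn + e. Substituting each data point gives a linear system:
  a - b + c - d + e = 7
  e = -4
  a + b + c + d + e = -3
  16a + 8b + 4c + 2d + e = 76
  256a + 64b + 16c + 4d + e = 1332
Solving the system yields a = 5, b = 1, c = 1, d = -6, e = -4.
So P(n) = 5n^4 + n^3 + n^2 - 6n - 4.
Check: P(-1) = 7. ✓

P(n) = 5n^4 + n^3 + n^2 - 6n - 4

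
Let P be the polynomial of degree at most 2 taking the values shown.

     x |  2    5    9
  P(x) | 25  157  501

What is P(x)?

P(x) = 6x^2 + 2x - 3

Write P(x) = ax^2 + bx + c. Substituting each data point gives a linear system:
  4a + 2b + c = 25
  25a + 5b + c = 157
  81a + 9b + c = 501
Solving the system yields a = 6, b = 2, c = -3.
So P(x) = 6x² + 2x - 3.
Check: P(2) = 25. ✓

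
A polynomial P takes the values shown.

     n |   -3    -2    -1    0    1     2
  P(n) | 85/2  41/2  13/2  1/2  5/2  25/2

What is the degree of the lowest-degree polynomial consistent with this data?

2

Forward differences of the values at n = -3, -2, -1, 0, 1, 2:
  P  : 85/2  41/2  13/2  1/2  5/2  25/2
  Δ  : -22  -14  -6  2  10
  Δ^2: 8  8  8  8
  Δ^3: 0  0  0
  Δ^4: 0  0
  Δ^5: 0
The second differences are constant (8) and nonzero, while all higher differences vanish, so the minimal degree is 2.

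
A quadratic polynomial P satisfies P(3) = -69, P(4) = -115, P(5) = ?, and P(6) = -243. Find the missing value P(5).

The 3 known points determine the degree-2 polynomial uniquely.
Write P(x) = ax^2 + bx + c. Substituting each data point gives a linear system:
  9a + 3b + c = -69
  16a + 4b + c = -115
  36a + 6b + c = -243
Solving the system yields a = -6, b = -4, c = -3.
So P(x) = -6x^2 - 4x - 3.
Then P(5) = -173.

-173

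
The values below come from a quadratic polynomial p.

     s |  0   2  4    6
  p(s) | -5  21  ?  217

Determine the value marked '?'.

95

The 3 known points determine the degree-2 polynomial uniquely.
Write p(s) = as^2 + bs + c. Substituting each data point gives a linear system:
  c = -5
  4a + 2b + c = 21
  36a + 6b + c = 217
Solving the system yields a = 6, b = 1, c = -5.
So p(s) = 6s^2 + s - 5.
Then p(4) = 95.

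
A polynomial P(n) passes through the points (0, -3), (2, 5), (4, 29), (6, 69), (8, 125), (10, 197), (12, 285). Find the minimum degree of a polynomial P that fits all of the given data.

2

Forward differences of the values at n = 0, 2, 4, 6, 8, 10, 12:
  P  : -3  5  29  69  125  197  285
  Δ  : 8  24  40  56  72  88
  Δ^2: 16  16  16  16  16
  Δ^3: 0  0  0  0
  Δ^4: 0  0  0
  Δ^5: 0  0
  Δ^6: 0
The second differences are constant (16) and nonzero, while all higher differences vanish, so the minimal degree is 2.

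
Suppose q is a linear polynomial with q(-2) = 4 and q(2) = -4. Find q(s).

Write q(s) = as + b. Substituting each data point gives a linear system:
  -2a + b = 4
  2a + b = -4
Solving the system yields a = -2, b = 0.
So q(s) = -2s.
Check: q(2) = -4. ✓

q(s) = -2s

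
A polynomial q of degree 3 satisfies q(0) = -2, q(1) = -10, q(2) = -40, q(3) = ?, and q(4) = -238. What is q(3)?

The 4 known points determine the degree-3 polynomial uniquely.
Write q(t) = at^3 + bt^2 + ct + d. Substituting each data point gives a linear system:
  d = -2
  a + b + c + d = -10
  8a + 4b + 2c + d = -40
  64a + 16b + 4c + d = -238
Solving the system yields a = -3, b = -2, c = -3, d = -2.
So q(t) = -3t³ - 2t² - 3t - 2.
Then q(3) = -110.

-110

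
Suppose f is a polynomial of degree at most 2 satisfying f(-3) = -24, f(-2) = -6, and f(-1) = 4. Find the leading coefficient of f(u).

-4

Write f(u) = au^2 + bu + c. Substituting each data point gives a linear system:
  9a - 3b + c = -24
  4a - 2b + c = -6
  a - b + c = 4
Solving the system yields a = -4, b = -2, c = 6.
So f(u) = -4u^2 - 2u + 6.
The leading coefficient is -4.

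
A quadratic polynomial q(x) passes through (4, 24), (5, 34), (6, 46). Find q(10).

114

Write q(x) = ax^2 + bx + c. Substituting each data point gives a linear system:
  16a + 4b + c = 24
  25a + 5b + c = 34
  36a + 6b + c = 46
Solving the system yields a = 1, b = 1, c = 4.
So q(x) = x^2 + x + 4.
Then q(10) = 114.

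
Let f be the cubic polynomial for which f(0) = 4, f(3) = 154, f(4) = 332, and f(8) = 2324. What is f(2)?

56

Using the Lagrange interpolation formula with nodes 0, 3, 4, 8:
  L_0(t) = (t - 3)(t - 4)(t - 8) / -96
  L_1(t) = t(t - 4)(t - 8) / 15
  L_2(t) = t(t - 3)(t - 8) / -16
  L_3(t) = t(t - 3)(t - 4) / 160
Then f(t) = 4·L_0(t) + 154·L_1(t) + 332·L_2(t) + 2324·L_3(t).
Expanding and collecting terms gives f(t) = 4t^3 + 4t^2 + 2t + 4.
Evaluating at t = 2: f(2) = 56.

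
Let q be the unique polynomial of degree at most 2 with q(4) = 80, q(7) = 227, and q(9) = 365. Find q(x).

Write q(x) = ax^2 + bx + c. Substituting each data point gives a linear system:
  16a + 4b + c = 80
  49a + 7b + c = 227
  81a + 9b + c = 365
Solving the system yields a = 4, b = 5, c = -4.
So q(x) = 4x^2 + 5x - 4.
Check: q(7) = 227. ✓

q(x) = 4x^2 + 5x - 4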